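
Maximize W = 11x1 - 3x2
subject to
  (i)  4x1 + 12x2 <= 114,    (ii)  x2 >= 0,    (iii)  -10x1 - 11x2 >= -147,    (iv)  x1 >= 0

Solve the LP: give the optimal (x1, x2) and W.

Corner points and W = 11x1 - 3x2:
  (255/38, 138/19) → W = 1977/38
  (0, 19/2) → W = -57/2
  (147/10, 0) → W = 1617/10
  (0, 0) → W = 0

The optimum lies where x2 = 0 and -10x1 - 11x2 = -147.
Solving simultaneously gives x1 = 147/10, x2 = 0.

x1 = 147/10, x2 = 0, maximum W = 1617/10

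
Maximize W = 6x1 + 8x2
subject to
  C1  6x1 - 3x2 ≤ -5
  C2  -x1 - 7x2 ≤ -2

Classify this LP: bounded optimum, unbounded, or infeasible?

From the feasible point (-29/45, 17/45), moving in the direction (3, 6) keeps every constraint satisfied while W increases without bound.

unbounded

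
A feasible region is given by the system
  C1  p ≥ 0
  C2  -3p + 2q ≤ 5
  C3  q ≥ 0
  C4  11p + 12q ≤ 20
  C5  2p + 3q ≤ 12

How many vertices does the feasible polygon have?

Of the 10 pairwise boundary intersections, those satisfying every inequality are:
  (0, 0)
  (0, 5/3)
  (20/11, 0)

3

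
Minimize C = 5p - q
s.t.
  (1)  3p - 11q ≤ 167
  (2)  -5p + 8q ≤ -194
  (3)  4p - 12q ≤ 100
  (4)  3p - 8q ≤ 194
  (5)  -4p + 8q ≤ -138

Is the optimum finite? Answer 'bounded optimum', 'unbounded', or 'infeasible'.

bounded optimum

Extreme points and C = 5p - q:
  (382/7, 69/7) → C = 263
  (56, 43/4) → C = 1077/4
  (382, 119) → C = 1791
The feasible region has finitely many vertices and no improving ray; the minimum is 263 at (382/7, 69/7).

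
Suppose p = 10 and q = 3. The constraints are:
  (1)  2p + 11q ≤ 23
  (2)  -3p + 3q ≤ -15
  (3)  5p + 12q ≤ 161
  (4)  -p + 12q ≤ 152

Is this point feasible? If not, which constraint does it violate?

not feasible — violates (1)

Constraint (1): 2p + 11q = 53, which is not ≤ 23. All other constraints are satisfied.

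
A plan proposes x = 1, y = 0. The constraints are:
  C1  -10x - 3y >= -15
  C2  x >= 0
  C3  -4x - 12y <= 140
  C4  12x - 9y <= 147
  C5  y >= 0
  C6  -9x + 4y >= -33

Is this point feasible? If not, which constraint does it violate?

feasible

C1: -10 ≥ -15 ✓
C2: 1 ≥ 0 ✓
C3: -4 ≤ 140 ✓
C4: 12 ≤ 147 ✓
C5: 0 ≥ 0 ✓
C6: -9 ≥ -33 ✓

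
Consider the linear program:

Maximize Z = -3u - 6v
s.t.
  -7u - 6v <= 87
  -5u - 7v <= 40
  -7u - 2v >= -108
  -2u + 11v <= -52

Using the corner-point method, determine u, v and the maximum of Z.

u = 836/39, v = -820/39, maximum Z = 804/13

Corner points and Z = -3u - 6v:
  (836/39, -820/39) → Z = 804/13
  (-76/69, -340/69) → Z = 756/23
  (1292/81, -148/81) → Z = -332/9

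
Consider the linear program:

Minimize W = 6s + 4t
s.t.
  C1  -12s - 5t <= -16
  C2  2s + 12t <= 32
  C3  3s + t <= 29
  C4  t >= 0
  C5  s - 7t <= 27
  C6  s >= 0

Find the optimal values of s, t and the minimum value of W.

s = 4/3, t = 0, minimum W = 8

The binding constraints are -12s - 5t = -16 and t = 0.
Solving simultaneously gives s = 4/3, t = 0.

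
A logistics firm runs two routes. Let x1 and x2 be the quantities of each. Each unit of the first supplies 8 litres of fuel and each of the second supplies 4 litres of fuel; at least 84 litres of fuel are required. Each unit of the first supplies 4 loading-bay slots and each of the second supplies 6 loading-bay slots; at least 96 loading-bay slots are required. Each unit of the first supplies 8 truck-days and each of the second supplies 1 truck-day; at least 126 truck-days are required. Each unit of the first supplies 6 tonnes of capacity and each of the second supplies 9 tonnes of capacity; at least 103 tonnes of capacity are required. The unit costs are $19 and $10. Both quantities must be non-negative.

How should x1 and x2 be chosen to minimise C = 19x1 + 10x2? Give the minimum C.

Extreme points and C = 19x1 + 10x2:
  (0, 126) → C = 1260
  (24, 0) → C = 456
  (15, 6) → C = 345
The feasible region is unbounded (it extends along (0, 1), (1, 0)), but C strictly increases along every unbounded feasible direction, so there is no improving ray and the minimum is attained at a vertex.

The binding constraints are 4x1 + 6x2 = 96 and 8x1 + x2 = 126.
Solving simultaneously gives x1 = 15, x2 = 6.

x1 = 15, x2 = 6, minimum C = 345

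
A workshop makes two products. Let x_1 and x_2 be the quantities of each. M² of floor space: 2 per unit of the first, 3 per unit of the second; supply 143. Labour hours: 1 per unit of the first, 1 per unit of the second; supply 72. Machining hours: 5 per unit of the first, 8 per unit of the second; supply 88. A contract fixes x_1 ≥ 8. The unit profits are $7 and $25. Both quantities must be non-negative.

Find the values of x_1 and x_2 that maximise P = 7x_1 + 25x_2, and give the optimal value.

Vertices and P = 7x_1 + 25x_2:
  (88/5, 0) → P = 616/5
  (8, 0) → P = 56
  (8, 6) → P = 206

x_1 = 8, x_2 = 6, maximum P = 206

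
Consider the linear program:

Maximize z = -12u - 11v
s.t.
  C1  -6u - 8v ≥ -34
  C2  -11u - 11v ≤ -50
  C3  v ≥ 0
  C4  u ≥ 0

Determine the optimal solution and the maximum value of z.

u = 13/11, v = 37/11, maximum z = -563/11

Extreme points and z = -12u - 11v:
  (13/11, 37/11) → z = -563/11
  (17/3, 0) → z = -68
  (50/11, 0) → z = -600/11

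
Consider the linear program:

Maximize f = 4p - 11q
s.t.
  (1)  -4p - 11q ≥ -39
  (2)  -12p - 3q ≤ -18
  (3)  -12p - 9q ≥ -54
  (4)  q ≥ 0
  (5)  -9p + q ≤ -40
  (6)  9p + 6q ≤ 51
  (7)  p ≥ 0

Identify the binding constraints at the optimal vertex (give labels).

(3) and (4)

Corner points and f = 4p - 11q:
  (9/2, 0) → f = 18
  (138/31, 2/31) → f = 530/31
  (40/9, 0) → f = 160/9

The maximum is at (9/2, 0). Substituting into each constraint, equality holds for (3) and (4); the remaining constraints have slack.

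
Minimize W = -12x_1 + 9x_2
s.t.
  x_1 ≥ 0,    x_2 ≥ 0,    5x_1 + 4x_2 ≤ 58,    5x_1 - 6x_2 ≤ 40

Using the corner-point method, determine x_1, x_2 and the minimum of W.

x_1 = 254/25, x_2 = 9/5, minimum W = -2643/25

Feasible corners and W = -12x_1 + 9x_2:
  (0, 0) → W = 0
  (0, 29/2) → W = 261/2
  (8, 0) → W = -96
  (254/25, 9/5) → W = -2643/25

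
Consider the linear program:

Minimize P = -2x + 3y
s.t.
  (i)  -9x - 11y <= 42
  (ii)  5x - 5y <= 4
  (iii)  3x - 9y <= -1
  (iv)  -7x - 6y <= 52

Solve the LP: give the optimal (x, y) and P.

x = 41/30, y = 17/30, minimum P = -31/30

Feasible corners and P = -2x + 3y:
  (-389/114, -39/38) → P = 427/114
  (-320/23, 174/23) → P = 1162/23
  (41/30, 17/30) → P = -31/30
The feasible region is unbounded (it extends along (1, 1), (-6, 7)), but P strictly increases along every unbounded feasible direction, so there is no improving ray and the minimum is attained at a vertex.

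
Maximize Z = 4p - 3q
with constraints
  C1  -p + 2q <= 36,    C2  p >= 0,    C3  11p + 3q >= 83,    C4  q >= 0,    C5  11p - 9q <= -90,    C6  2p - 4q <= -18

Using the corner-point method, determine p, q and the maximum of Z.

Corner points and Z = 4p - 3q:
  (58/25, 479/25) → Z = -241/5
  (144/13, 306/13) → Z = -342/13
  (159/44, 173/12) → Z = -1267/44

p = 144/13, q = 306/13, maximum Z = -342/13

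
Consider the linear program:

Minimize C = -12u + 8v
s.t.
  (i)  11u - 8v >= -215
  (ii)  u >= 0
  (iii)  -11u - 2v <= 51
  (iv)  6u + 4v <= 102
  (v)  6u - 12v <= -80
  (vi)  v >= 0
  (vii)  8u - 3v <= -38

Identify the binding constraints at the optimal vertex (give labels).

Vertices and C = -12u + 8v:
  (0, 51/2) → C = 204
  (0, 38/3) → C = 304/3
  (77/25, 522/25) → C = 3252/25

The minimum is at (0, 38/3). Substituting into each constraint, equality holds for (ii) and (vii); the remaining constraints have slack.

(ii) and (vii)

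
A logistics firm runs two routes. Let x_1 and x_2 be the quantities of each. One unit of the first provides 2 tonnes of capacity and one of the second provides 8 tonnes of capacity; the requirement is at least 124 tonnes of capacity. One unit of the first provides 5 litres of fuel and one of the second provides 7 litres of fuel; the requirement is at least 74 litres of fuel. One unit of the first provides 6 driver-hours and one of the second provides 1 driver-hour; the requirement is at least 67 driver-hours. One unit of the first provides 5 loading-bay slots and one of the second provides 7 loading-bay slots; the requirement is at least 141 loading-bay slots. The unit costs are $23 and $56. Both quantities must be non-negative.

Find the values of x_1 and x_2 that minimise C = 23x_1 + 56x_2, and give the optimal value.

Feasible corners and C = 23x_1 + 56x_2:
  (0, 67) → C = 3752
  (62, 0) → C = 1426
  (10, 13) → C = 958
  (328/37, 511/37) → C = 36160/37
The feasible region is unbounded (it extends along (0, 1), (1, 0)), but C strictly increases along every unbounded feasible direction, so there is no improving ray and the minimum is attained at a vertex.

The optimum lies where 2x_1 + 8x_2 = 124 and 5x_1 + 7x_2 = 141.
Solving simultaneously gives x_1 = 10, x_2 = 13.

x_1 = 10, x_2 = 13, minimum C = 958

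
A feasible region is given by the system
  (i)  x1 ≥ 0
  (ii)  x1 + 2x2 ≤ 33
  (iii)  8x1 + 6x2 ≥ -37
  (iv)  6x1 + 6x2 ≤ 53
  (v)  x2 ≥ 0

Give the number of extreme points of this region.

3

Of the 10 pairwise boundary intersections, those satisfying every inequality are:
  (0, 53/6)
  (0, 0)
  (53/6, 0)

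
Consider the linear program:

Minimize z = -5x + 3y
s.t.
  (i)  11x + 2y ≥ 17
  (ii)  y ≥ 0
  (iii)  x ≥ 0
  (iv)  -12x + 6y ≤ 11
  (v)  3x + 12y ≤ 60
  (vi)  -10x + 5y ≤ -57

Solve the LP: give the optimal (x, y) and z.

x = 20, y = 0, minimum z = -100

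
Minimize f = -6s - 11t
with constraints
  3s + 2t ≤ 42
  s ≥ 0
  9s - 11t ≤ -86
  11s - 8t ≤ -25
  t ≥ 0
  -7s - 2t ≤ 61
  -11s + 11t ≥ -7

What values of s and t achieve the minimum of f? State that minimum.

s = 0, t = 21, minimum f = -231

Feasible corners and f = -6s - 11t:
  (0, 21) → f = -231
  (290/51, 212/17) → f = -2912/17
  (0, 86/11) → f = -86

The optimum lies where 3s + 2t = 42 and s = 0.
Solving simultaneously gives s = 0, t = 21.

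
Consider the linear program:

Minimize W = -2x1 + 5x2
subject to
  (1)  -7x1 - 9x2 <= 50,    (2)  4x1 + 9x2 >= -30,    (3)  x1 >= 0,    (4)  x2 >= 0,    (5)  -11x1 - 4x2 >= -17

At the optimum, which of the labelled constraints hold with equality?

Feasible corners and W = -2x1 + 5x2:
  (0, 0) → W = 0
  (0, 17/4) → W = 85/4
  (17/11, 0) → W = -34/11

The minimum is at (17/11, 0). Substituting into each constraint, equality holds for (4) and (5); the remaining constraints have slack.

(4) and (5)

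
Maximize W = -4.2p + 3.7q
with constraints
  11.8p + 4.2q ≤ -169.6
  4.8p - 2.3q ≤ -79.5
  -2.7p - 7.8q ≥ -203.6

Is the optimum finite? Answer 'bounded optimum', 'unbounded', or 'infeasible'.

unbounded

From the feasible point (-36199/2365, 6201/2365), moving in the direction (-7.8, 2.7) keeps every constraint satisfied while W increases without bound.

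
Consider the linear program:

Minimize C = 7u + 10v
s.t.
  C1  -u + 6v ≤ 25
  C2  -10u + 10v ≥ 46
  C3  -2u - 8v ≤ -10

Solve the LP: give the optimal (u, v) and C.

u = -7, v = 3, minimum C = -19

Vertices and C = 7u + 10v:
  (-13/25, 102/25) → C = 929/25
  (-7, 3) → C = -19
  (-67/25, 48/25) → C = 11/25

The binding constraints are -u + 6v = 25 and -2u - 8v = -10.
Solving simultaneously gives u = -7, v = 3.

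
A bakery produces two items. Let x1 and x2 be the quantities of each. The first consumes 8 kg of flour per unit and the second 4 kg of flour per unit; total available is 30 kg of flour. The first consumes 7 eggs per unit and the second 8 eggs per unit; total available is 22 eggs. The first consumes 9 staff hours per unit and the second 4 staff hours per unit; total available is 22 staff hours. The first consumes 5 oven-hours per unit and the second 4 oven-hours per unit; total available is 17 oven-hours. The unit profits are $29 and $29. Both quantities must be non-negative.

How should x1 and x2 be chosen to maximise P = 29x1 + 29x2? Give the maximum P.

Feasible corners and P = 29x1 + 29x2:
  (0, 0) → P = 0
  (0, 11/4) → P = 319/4
  (22/9, 0) → P = 638/9
  (2, 1) → P = 87

The binding constraints are 7x1 + 8x2 = 22 and 9x1 + 4x2 = 22.
Solving simultaneously gives x1 = 2, x2 = 1.

x1 = 2, x2 = 1, maximum P = 87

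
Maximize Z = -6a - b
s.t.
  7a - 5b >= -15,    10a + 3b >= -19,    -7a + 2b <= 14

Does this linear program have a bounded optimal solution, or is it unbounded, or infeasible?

Feasible corners and Z = -6a - b:
  (-40/21, 1/3) → Z = 233/21
  (-80/41, 7/41) → Z = 473/41
The feasible region has finitely many vertices and no improving ray; the maximum is 473/41 at (-80/41, 7/41).

bounded optimum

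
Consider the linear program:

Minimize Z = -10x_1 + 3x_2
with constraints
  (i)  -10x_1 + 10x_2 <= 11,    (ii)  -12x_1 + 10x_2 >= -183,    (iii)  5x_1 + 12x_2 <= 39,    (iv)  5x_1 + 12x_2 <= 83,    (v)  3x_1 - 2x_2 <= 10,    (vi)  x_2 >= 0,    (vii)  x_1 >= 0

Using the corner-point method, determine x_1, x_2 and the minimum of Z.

Corner points and Z = -10x_1 + 3x_2:
  (129/85, 89/34) → Z = -249/34
  (0, 11/10) → Z = 33/10
  (99/23, 67/46) → Z = -1779/46
  (10/3, 0) → Z = -100/3
  (0, 0) → Z = 0

At the optimal vertex, 5x_1 + 12x_2 = 39 and 3x_1 - 2x_2 = 10.
Solving simultaneously gives x_1 = 99/23, x_2 = 67/46.

x_1 = 99/23, x_2 = 67/46, minimum Z = -1779/46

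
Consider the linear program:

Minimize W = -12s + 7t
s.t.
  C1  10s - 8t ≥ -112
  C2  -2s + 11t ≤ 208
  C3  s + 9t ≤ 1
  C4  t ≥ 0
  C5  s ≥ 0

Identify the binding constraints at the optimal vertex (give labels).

Feasible corners and W = -12s + 7t:
  (1, 0) → W = -12
  (0, 1/9) → W = 7/9
  (0, 0) → W = 0

The minimum is at (1, 0). Substituting into each constraint, equality holds for C3 and C4; the remaining constraints have slack.

C3 and C4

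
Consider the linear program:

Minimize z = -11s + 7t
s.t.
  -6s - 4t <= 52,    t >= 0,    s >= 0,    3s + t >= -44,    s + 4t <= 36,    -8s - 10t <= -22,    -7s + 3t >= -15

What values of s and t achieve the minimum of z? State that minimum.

s = 108/47, t = 17/47, minimum z = -1069/47

Corner points and z = -11s + 7t:
  (0, 9) → z = 63
  (0, 11/5) → z = 77/5
  (168/31, 237/31) → z = -189/31
  (108/47, 17/47) → z = -1069/47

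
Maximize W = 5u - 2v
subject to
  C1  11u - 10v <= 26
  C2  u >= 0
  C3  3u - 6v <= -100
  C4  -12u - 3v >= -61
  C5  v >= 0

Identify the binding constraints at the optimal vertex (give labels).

C3 and C4

Extreme points and W = 5u - 2v:
  (0, 50/3) → W = -100/3
  (0, 61/3) → W = -122/3
  (22/27, 461/27) → W = -812/27

The maximum is at (22/27, 461/27). Substituting into each constraint, equality holds for C3 and C4; the remaining constraints have slack.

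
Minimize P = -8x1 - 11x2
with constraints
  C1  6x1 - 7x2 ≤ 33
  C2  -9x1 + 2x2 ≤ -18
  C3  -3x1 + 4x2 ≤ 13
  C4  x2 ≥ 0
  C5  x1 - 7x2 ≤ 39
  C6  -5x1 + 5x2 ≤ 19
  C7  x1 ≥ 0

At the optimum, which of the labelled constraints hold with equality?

C1 and C3

Extreme points and P = -8x1 - 11x2:
  (223/3, 59) → P = -3731/3
  (11/2, 0) → P = -44
  (49/15, 57/10) → P = -533/6
  (2, 0) → P = -16

The minimum is at (223/3, 59). Substituting into each constraint, equality holds for C1 and C3; the remaining constraints have slack.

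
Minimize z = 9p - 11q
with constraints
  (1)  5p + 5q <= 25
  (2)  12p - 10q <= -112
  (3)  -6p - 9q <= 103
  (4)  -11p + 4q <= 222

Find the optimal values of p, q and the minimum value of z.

Extreme points and z = 9p - 11q:
  (-31/11, 86/11) → z = -1225/11
  (-202/15, 277/15) → z = -973/3
  (-1019/84, -47/14) → z = -289/4
  (-2410/123, 199/123) → z = -23879/123

The binding constraints are 5p + 5q = 25 and -11p + 4q = 222.
Solving simultaneously gives p = -202/15, q = 277/15.

p = -202/15, q = 277/15, minimum z = -973/3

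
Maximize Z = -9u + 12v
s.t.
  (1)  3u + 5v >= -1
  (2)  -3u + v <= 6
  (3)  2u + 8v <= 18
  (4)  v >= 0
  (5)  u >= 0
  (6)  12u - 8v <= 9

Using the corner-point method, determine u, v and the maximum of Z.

Corner points and Z = -9u + 12v:
  (0, 9/4) → Z = 27
  (27/14, 99/56) → Z = 27/7
  (0, 0) → Z = 0
  (3/4, 0) → Z = -27/4

u = 0, v = 9/4, maximum Z = 27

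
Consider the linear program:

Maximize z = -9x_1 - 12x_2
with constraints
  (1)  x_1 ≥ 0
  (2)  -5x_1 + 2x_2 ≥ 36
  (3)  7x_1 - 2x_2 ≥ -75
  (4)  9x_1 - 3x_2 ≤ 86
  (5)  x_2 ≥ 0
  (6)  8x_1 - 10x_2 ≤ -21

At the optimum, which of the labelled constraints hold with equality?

Feasible corners and z = -9x_1 - 12x_2:
  (0, 18) → z = -216
  (0, 75/2) → z = -450
  (280/3, 754/3) → z = -3856
The feasible region is unbounded (it extends along (2, 7), (1, 3)), but z strictly decreases along every unbounded feasible direction, so there is no improving ray and the maximum is attained at a vertex.

The maximum is at (0, 18). Substituting into each constraint, equality holds for (1) and (2); the remaining constraints have slack.

(1) and (2)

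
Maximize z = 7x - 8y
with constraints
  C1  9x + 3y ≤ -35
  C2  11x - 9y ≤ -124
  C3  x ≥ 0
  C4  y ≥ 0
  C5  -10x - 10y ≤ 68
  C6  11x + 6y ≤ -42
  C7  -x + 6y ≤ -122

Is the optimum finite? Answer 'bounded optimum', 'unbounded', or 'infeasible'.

The boundaries 11x + 6y = -42 and -x + 6y = -122 meet at (20/3, -173/9), but that point violates 9x + 3y ≤ -35. Every candidate vertex is excluded by some other constraint, so the feasible region is empty.

infeasible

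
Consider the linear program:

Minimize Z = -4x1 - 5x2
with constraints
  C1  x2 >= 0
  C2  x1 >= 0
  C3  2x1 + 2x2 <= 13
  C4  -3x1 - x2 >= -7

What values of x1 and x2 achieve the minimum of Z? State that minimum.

x1 = 0, x2 = 13/2, minimum Z = -65/2

The optimum lies where x1 = 0 and 2x1 + 2x2 = 13.
Solving simultaneously gives x1 = 0, x2 = 13/2.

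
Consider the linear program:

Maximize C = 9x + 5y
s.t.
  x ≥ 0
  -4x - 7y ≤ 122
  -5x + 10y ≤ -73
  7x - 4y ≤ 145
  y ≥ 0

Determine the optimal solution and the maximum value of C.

Corner points and C = 9x + 5y:
  (579/25, 107/25) → C = 5746/25
  (73/5, 0) → C = 657/5
  (145/7, 0) → C = 1305/7

At the optimal vertex, -5x + 10y = -73 and 7x - 4y = 145.
Solving simultaneously gives x = 579/25, y = 107/25.

x = 579/25, y = 107/25, maximum C = 5746/25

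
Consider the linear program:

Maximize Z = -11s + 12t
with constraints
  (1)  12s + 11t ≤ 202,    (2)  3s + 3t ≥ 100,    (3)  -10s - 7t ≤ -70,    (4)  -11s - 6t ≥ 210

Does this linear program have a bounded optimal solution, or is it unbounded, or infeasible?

infeasible

The boundaries 12s + 11t = 202 and 3s + 3t = 100 meet at (-494/3, 198), but that point violates -10s - 7t ≤ -70. Every candidate vertex is excluded by some other constraint, so the feasible region is empty.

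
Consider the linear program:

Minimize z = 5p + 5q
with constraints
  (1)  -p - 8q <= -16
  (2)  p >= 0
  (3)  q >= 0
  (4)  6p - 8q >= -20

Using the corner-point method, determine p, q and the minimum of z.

p = 0, q = 2, minimum z = 10

Feasible corners and z = 5p + 5q:
  (0, 2) → z = 10
  (16, 0) → z = 80
  (0, 5/2) → z = 25/2
The feasible region is unbounded (it extends along (4, 3), (1, 0)), but z strictly increases along every unbounded feasible direction, so there is no improving ray and the minimum is attained at a vertex.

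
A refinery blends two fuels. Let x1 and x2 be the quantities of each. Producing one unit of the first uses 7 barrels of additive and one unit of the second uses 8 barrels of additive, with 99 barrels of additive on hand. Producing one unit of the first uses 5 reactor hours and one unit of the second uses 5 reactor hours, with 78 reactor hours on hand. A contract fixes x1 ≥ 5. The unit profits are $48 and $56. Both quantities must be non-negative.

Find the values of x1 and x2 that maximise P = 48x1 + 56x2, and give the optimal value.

x1 = 5, x2 = 8, maximum P = 688

Extreme points and P = 48x1 + 56x2:
  (99/7, 0) → P = 4752/7
  (5, 0) → P = 240
  (5, 8) → P = 688

At the optimal vertex, 7x1 + 8x2 = 99 and x1 = 5.
Solving simultaneously gives x1 = 5, x2 = 8.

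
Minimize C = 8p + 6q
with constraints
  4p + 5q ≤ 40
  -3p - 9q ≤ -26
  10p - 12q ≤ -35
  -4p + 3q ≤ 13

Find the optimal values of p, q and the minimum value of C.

p = -13/15, q = 143/45, minimum C = 182/15

Corner points and C = 8p + 6q:
  (305/98, 270/49) → C = 2840/49
  (55/32, 53/8) → C = 107/2
  (-1/42, 365/126) → C = 361/21
  (-13/15, 143/45) → C = 182/15

At the optimal vertex, -3p - 9q = -26 and -4p + 3q = 13.
Solving simultaneously gives p = -13/15, q = 143/45.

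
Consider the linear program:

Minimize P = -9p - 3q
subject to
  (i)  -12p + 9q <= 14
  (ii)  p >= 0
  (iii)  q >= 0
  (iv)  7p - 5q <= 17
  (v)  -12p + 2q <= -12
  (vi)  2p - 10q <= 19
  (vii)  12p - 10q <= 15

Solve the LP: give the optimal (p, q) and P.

Corner points and P = -9p - 3q:
  (223/3, 302/3) → P = -971
  (34/21, 26/7) → P = -180/7
  (1, 0) → P = -9
  (5/4, 0) → P = -45/4
  (19/2, 99/10) → P = -576/5

The optimum lies where -12p + 9q = 14 and 7p - 5q = 17.
Solving simultaneously gives p = 223/3, q = 302/3.

p = 223/3, q = 302/3, minimum P = -971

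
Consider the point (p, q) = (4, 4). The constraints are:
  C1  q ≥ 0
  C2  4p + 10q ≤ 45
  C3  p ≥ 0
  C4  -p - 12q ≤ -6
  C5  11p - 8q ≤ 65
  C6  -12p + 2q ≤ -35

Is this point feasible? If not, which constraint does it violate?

Constraint C2: 4p + 10q = 56, which is not ≤ 45. All other constraints are satisfied.

not feasible — violates C2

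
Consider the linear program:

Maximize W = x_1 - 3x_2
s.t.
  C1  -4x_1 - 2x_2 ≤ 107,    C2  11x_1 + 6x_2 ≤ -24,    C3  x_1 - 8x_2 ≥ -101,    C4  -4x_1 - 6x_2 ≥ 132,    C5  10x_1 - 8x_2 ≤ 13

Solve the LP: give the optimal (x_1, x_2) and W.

Vertices and W = x_1 - 3x_2:
  (-189/8, -25/4) → W = -39/8
  (-415/26, -561/26) → W = 634/13
  (-489/46, -343/23) → W = 1569/46

At the optimal vertex, -4x_1 - 2x_2 = 107 and 10x_1 - 8x_2 = 13.
Solving simultaneously gives x_1 = -415/26, x_2 = -561/26.

x_1 = -415/26, x_2 = -561/26, maximum W = 634/13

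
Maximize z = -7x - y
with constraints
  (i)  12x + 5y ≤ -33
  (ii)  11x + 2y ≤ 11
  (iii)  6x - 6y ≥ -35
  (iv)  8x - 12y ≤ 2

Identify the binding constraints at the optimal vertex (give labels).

(iii) and (iv)

Extreme points and z = -7x - y:
  (-373/102, 37/17) → z = 2389/102
  (-193/92, -36/23) → z = 65/4
  (-18, -73/6) → z = 829/6

The maximum is at (-18, -73/6). Substituting into each constraint, equality holds for (iii) and (iv); the remaining constraints have slack.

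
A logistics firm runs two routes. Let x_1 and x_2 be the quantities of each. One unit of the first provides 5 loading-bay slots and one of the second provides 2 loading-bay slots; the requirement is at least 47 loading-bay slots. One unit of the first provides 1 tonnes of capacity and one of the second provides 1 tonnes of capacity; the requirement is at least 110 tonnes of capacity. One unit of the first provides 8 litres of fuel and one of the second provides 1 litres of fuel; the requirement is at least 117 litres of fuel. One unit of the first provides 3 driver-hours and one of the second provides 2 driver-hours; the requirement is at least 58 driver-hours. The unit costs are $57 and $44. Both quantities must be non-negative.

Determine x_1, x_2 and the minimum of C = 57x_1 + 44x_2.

Feasible corners and C = 57x_1 + 44x_2:
  (0, 117) → C = 5148
  (110, 0) → C = 6270
  (1, 109) → C = 4853
The feasible region is unbounded (it extends along (0, 1), (1, 0)), but C strictly increases along every unbounded feasible direction, so there is no improving ray and the minimum is attained at a vertex.

At the optimal vertex, x_1 + x_2 = 110 and 8x_1 + x_2 = 117.
Solving simultaneously gives x_1 = 1, x_2 = 109.

x_1 = 1, x_2 = 109, minimum C = 4853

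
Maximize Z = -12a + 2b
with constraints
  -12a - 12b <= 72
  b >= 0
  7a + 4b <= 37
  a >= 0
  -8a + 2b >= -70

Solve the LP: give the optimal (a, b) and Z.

a = 0, b = 37/4, maximum Z = 37/2

Feasible corners and Z = -12a + 2b:
  (37/7, 0) → Z = -444/7
  (0, 0) → Z = 0
  (0, 37/4) → Z = 37/2

The optimum lies where 7a + 4b = 37 and a = 0.
Solving simultaneously gives a = 0, b = 37/4.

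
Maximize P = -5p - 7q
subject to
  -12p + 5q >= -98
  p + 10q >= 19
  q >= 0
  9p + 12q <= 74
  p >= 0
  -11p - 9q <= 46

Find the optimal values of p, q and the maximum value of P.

Extreme points and P = -5p - 7q:
  (256/39, 97/78) → P = -3239/78
  (0, 19/10) → P = -133/10
  (0, 37/6) → P = -259/6

At the optimal vertex, p + 10q = 19 and p = 0.
Solving simultaneously gives p = 0, q = 19/10.

p = 0, q = 19/10, maximum P = -133/10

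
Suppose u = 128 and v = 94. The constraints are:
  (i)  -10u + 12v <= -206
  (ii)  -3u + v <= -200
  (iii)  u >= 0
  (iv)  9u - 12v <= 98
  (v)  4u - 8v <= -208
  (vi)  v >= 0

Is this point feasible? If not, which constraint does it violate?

not feasible — violates (i)

Constraint (i): -10u + 12v = -152, which is not ≤ -206. All other constraints are satisfied.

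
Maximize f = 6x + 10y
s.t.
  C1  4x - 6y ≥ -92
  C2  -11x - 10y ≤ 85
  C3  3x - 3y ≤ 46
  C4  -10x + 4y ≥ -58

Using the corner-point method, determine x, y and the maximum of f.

x = 179/11, y = 288/11, maximum f = 3954/11

Vertices and f = 6x + 10y:
  (-715/53, 336/53) → f = -930/53
  (179/11, 288/11) → f = 3954/11
  (5/3, -31/3) → f = -280/3

The optimum lies where 4x - 6y = -92 and -10x + 4y = -58.
Solving simultaneously gives x = 179/11, y = 288/11.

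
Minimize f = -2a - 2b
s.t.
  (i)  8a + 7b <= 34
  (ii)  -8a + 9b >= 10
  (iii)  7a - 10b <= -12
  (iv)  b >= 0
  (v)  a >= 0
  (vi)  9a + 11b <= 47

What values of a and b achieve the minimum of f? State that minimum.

Extreme points and f = -2a - 2b:
  (59/32, 11/4) → f = -147/16
  (9/5, 14/5) → f = -46/5
  (8/17, 26/17) → f = -4
  (0, 6/5) → f = -12/5
  (0, 47/11) → f = -94/11

The optimum lies where 8a + 7b = 34 and 9a + 11b = 47.
Solving simultaneously gives a = 9/5, b = 14/5.

a = 9/5, b = 14/5, minimum f = -46/5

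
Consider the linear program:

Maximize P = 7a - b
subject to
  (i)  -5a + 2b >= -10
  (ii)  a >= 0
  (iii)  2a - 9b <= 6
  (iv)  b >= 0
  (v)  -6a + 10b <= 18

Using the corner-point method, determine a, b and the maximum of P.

Vertices and P = 7a - b:
  (2, 0) → P = 14
  (68/19, 75/19) → P = 401/19
  (0, 0) → P = 0
  (0, 9/5) → P = -9/5

The binding constraints are -5a + 2b = -10 and -6a + 10b = 18.
Solving simultaneously gives a = 68/19, b = 75/19.

a = 68/19, b = 75/19, maximum P = 401/19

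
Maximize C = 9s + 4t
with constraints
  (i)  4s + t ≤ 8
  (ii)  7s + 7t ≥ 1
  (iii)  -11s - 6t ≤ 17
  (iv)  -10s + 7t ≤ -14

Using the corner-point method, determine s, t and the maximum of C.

Corner points and C = 9s + 4t:
  (55/21, -52/21) → C = 41/3
  (35/19, 12/19) → C = 363/19
  (15/17, -88/119) → C = 593/119

s = 35/19, t = 12/19, maximum C = 363/19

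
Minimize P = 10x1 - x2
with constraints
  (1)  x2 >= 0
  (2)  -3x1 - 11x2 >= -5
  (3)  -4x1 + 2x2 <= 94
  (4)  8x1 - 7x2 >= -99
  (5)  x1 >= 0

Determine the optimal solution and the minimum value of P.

Extreme points and P = 10x1 - x2:
  (5/3, 0) → P = 50/3
  (0, 0) → P = 0
  (0, 5/11) → P = -5/11

x1 = 0, x2 = 5/11, minimum P = -5/11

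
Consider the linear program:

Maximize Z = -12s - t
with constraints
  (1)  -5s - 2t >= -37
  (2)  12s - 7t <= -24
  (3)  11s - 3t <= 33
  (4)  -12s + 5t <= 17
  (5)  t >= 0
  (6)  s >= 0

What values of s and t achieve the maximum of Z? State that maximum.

s = 1/24, t = 7/2, maximum Z = -4

Extreme points and Z = -12s - t:
  (211/59, 564/59) → Z = -3096/59
  (151/49, 529/49) → Z = -2341/49
  (1/24, 7/2) → Z = -4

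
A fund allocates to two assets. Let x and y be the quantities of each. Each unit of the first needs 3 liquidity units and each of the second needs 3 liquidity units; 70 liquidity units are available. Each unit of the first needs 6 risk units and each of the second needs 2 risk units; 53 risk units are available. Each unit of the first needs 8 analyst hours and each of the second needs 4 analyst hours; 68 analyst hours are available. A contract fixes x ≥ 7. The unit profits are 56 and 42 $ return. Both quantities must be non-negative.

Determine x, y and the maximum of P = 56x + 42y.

Vertices and P = 56x + 42y:
  (17/2, 0) → P = 476
  (7, 0) → P = 392
  (7, 3) → P = 518

x = 7, y = 3, maximum P = 518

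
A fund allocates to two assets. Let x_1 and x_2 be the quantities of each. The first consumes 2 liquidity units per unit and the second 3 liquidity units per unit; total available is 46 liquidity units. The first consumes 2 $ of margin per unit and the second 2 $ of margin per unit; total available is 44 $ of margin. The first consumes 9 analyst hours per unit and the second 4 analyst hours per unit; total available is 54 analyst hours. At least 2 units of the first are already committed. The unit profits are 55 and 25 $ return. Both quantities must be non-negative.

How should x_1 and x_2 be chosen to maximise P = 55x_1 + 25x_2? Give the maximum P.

x_1 = 2, x_2 = 9, maximum P = 335

Feasible corners and P = 55x_1 + 25x_2:
  (6, 0) → P = 330
  (2, 0) → P = 110
  (2, 9) → P = 335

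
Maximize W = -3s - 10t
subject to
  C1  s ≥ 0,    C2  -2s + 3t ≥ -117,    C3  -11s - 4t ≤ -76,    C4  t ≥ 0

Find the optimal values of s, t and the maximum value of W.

Corner points and W = -3s - 10t:
  (0, 19) → W = -190
  (117/2, 0) → W = -351/2
  (76/11, 0) → W = -228/11
The feasible region is unbounded (it extends along (0, 1), (3, 2)), but W strictly decreases along every unbounded feasible direction, so there is no improving ray and the maximum is attained at a vertex.

At the optimal vertex, -11s - 4t = -76 and t = 0.
Solving simultaneously gives s = 76/11, t = 0.

s = 76/11, t = 0, maximum W = -228/11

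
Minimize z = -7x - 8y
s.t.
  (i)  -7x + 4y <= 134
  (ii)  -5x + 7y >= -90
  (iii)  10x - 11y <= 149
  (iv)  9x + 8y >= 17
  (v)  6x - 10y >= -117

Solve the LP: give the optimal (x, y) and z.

x = 2777/34, y = 1032/17, minimum z = -35951/34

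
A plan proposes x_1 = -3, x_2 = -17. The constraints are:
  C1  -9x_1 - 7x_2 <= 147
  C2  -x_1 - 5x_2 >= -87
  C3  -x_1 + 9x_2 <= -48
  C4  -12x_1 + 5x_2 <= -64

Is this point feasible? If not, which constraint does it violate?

Constraint C4: -12x_1 + 5x_2 = -49, which is not ≤ -64. All other constraints are satisfied.

not feasible — violates C4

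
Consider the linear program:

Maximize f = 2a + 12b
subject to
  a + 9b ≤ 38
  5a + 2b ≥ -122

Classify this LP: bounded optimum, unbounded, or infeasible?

unbounded

From the feasible point (-1174/43, 312/43), moving in the direction (9, -1) keeps every constraint satisfied while f increases without bound.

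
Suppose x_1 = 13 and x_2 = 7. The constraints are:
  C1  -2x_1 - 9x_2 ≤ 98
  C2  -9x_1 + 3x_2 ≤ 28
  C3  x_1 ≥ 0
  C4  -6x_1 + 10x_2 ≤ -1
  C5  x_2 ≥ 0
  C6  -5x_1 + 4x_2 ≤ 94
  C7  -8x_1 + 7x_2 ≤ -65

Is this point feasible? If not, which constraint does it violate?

Constraint C7: -8x_1 + 7x_2 = -55, which is not ≤ -65. All other constraints are satisfied.

not feasible — violates C7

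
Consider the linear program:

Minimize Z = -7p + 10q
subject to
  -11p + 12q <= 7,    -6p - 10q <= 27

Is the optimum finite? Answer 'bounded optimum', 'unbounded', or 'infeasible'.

From the feasible point (-197/91, -255/182), moving in the direction (10, -6) keeps every constraint satisfied while Z decreases without bound.

unbounded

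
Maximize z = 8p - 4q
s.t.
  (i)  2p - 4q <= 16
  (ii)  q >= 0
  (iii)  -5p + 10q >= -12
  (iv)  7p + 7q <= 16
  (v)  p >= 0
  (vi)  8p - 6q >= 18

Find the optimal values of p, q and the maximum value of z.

Feasible corners and z = 8p - 4q:
  (16/7, 0) → z = 128/7
  (9/4, 0) → z = 18
  (111/49, 1/49) → z = 884/49

p = 16/7, q = 0, maximum z = 128/7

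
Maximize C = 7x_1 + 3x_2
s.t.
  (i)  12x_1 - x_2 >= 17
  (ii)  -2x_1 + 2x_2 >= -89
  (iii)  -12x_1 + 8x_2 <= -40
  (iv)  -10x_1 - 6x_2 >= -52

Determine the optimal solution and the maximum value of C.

Vertices and C = 7x_1 + 3x_2:
  (-5/2, -47) → C = -317/2
  (8/7, -23/7) → C = -13/7
  (319/16, -393/16) → C = 527/8
  (82/19, 28/19) → C = 658/19

x_1 = 319/16, x_2 = -393/16, maximum C = 527/8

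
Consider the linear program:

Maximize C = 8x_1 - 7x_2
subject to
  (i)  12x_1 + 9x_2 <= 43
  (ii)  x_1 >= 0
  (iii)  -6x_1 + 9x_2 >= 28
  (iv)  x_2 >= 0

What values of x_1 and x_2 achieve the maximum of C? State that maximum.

x_1 = 5/6, x_2 = 11/3, maximum C = -19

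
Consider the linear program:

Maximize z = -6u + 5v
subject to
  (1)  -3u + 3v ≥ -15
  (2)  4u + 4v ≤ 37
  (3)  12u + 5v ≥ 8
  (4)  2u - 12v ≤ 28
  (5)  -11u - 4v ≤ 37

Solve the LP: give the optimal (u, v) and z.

u = -153/28, v = 103/7, maximum z = 1489/14

Extreme points and z = -6u + 5v:
  (57/8, 17/8) → z = -257/8
  (16/5, -9/5) → z = -141/5
  (-153/28, 103/7) → z = 1489/14
  (118/77, -160/77) → z = -1508/77

The optimum lies where 4u + 4v = 37 and 12u + 5v = 8.
Solving simultaneously gives u = -153/28, v = 103/7.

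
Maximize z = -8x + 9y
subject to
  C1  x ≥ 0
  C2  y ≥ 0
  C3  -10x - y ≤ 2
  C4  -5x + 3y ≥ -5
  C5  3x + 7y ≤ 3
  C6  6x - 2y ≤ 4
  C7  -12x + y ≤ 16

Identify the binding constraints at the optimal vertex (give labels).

C1 and C5

Vertices and z = -8x + 9y:
  (0, 0) → z = 0
  (0, 3/7) → z = 27/7
  (2/3, 0) → z = -16/3
  (17/24, 1/8) → z = -109/24

The maximum is at (0, 3/7). Substituting into each constraint, equality holds for C1 and C5; the remaining constraints have slack.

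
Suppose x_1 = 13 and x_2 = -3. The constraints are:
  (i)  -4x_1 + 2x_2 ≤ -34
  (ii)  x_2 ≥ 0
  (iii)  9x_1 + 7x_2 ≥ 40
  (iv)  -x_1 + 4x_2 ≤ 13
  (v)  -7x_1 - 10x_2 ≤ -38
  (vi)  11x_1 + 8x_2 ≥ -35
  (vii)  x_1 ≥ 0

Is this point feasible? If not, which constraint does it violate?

not feasible — violates (ii)

Constraint (ii): x_2 = -3, which is not ≥ 0. All other constraints are satisfied.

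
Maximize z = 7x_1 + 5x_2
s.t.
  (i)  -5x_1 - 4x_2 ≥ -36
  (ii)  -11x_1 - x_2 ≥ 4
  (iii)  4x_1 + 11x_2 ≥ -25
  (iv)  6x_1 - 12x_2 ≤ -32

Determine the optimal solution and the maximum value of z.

x_1 = -4/3, x_2 = 32/3, maximum z = 44

Feasible corners and z = 7x_1 + 5x_2:
  (-4/3, 32/3) → z = 44
  (-40/69, 164/69) → z = 180/23
  (-326/57, -11/57) → z = -41
The feasible region is unbounded (it extends along (-11, 4), (-4, 5)), but z strictly decreases along every unbounded feasible direction, so there is no improving ray and the maximum is attained at a vertex.

The binding constraints are -5x_1 - 4x_2 = -36 and -11x_1 - x_2 = 4.
Solving simultaneously gives x_1 = -4/3, x_2 = 32/3.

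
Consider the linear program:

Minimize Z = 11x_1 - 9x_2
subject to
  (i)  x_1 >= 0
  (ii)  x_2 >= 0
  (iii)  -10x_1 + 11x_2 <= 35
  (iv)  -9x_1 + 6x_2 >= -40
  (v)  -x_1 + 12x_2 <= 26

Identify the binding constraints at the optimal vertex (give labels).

(i) and (v)

Vertices and Z = 11x_1 - 9x_2:
  (0, 0) → Z = 0
  (0, 13/6) → Z = -39/2
  (40/9, 0) → Z = 440/9
  (106/17, 137/51) → Z = 755/17

The minimum is at (0, 13/6). Substituting into each constraint, equality holds for (i) and (v); the remaining constraints have slack.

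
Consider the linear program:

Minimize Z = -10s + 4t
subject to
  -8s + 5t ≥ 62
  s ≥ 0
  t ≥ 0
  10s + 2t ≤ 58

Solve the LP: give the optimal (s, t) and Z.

Vertices and Z = -10s + 4t:
  (0, 62/5) → Z = 248/5
  (83/33, 542/33) → Z = 446/11
  (0, 29) → Z = 116

The binding constraints are -8s + 5t = 62 and 10s + 2t = 58.
Solving simultaneously gives s = 83/33, t = 542/33.

s = 83/33, t = 542/33, minimum Z = 446/11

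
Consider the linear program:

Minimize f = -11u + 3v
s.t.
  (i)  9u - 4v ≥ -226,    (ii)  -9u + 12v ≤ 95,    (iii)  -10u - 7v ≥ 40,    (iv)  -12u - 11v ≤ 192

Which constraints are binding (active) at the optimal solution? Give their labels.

Vertices and f = -11u + 3v:
  (-1145/183, 590/183) → f = 14365/183
  (-3349/243, -196/81) → f = 35075/243
  (452/13, -720/13) → f = -7132/13

The minimum is at (452/13, -720/13). Substituting into each constraint, equality holds for (iii) and (iv); the remaining constraints have slack.

(iii) and (iv)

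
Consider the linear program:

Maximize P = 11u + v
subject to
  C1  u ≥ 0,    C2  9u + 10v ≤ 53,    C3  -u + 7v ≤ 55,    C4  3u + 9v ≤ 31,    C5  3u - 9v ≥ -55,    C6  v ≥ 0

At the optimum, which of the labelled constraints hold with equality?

C2 and C6

Feasible corners and P = 11u + v:
  (0, 31/9) → P = 31/9
  (0, 0) → P = 0
  (167/51, 40/17) → P = 1957/51
  (53/9, 0) → P = 583/9

The maximum is at (53/9, 0). Substituting into each constraint, equality holds for C2 and C6; the remaining constraints have slack.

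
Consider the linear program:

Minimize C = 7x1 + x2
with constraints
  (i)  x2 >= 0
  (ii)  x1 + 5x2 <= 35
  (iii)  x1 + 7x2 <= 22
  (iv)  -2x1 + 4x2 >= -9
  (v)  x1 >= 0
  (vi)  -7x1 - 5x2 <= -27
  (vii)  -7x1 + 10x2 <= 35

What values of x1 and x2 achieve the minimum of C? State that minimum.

x1 = 79/44, x2 = 127/44, minimum C = 170/11

Corner points and C = 7x1 + x2:
  (9/2, 0) → C = 63/2
  (27/7, 0) → C = 27
  (151/18, 35/18) → C = 182/3
  (79/44, 127/44) → C = 170/11

At the optimal vertex, x1 + 7x2 = 22 and -7x1 - 5x2 = -27.
Solving simultaneously gives x1 = 79/44, x2 = 127/44.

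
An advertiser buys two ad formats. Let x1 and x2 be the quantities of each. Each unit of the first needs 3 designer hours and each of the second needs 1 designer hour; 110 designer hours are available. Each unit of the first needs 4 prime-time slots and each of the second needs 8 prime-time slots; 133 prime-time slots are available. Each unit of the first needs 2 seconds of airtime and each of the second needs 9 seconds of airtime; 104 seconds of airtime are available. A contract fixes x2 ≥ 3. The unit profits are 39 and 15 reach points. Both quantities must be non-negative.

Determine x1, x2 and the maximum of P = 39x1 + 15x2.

Corner points and P = 39x1 + 15x2:
  (0, 104/9) → P = 520/3
  (0, 3) → P = 45
  (73/4, 15/2) → P = 3297/4
  (109/4, 3) → P = 4431/4

The binding constraints are 4x1 + 8x2 = 133 and x2 = 3.
Solving simultaneously gives x1 = 109/4, x2 = 3.

x1 = 109/4, x2 = 3, maximum P = 4431/4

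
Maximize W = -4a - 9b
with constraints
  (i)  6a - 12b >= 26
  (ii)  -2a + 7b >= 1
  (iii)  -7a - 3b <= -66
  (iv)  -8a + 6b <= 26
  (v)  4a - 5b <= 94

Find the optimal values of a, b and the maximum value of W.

Corner points and W = -4a - 9b:
  (97/9, 29/9) → W = -649/9
  (499/9, 230/9) → W = -4066/9
  (221/6, 32/3) → W = -730/3

At the optimal vertex, 6a - 12b = 26 and -2a + 7b = 1.
Solving simultaneously gives a = 97/9, b = 29/9.

a = 97/9, b = 29/9, maximum W = -649/9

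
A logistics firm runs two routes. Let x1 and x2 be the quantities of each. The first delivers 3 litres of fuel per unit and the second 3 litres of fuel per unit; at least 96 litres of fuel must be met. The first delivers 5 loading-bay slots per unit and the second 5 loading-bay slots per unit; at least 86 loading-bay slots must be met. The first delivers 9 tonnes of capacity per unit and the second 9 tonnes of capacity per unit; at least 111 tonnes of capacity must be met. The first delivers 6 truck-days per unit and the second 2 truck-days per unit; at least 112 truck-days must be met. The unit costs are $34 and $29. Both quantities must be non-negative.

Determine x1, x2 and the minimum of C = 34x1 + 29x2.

x1 = 12, x2 = 20, minimum C = 988

Vertices and C = 34x1 + 29x2:
  (0, 56) → C = 1624
  (32, 0) → C = 1088
  (12, 20) → C = 988
The feasible region is unbounded (it extends along (0, 1), (1, 0)), but C strictly increases along every unbounded feasible direction, so there is no improving ray and the minimum is attained at a vertex.

At the optimal vertex, 3x1 + 3x2 = 96 and 6x1 + 2x2 = 112.
Solving simultaneously gives x1 = 12, x2 = 20.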